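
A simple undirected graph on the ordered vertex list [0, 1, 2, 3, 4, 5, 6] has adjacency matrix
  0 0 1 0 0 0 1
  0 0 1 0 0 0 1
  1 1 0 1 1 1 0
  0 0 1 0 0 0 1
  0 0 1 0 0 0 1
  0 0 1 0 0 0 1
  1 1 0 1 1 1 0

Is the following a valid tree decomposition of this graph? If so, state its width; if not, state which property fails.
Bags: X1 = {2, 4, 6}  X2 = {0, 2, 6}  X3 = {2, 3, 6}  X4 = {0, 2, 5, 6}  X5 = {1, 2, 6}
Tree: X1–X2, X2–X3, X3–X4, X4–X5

No — bags containing vertex 0 are not connected in the tree.

A tree decomposition must satisfy three properties: every vertex lies in some bag; for every edge, both endpoints lie together in some bag; and for every vertex, the bags containing it form a connected subtree. Here bags containing vertex 0 are not connected in the tree, so the decomposition is invalid.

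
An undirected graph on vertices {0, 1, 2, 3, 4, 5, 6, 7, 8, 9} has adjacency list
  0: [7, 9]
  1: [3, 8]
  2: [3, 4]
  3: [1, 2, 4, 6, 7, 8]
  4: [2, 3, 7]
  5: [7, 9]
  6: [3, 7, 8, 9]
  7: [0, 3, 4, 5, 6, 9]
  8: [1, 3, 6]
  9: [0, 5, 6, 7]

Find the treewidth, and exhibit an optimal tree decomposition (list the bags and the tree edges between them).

Treewidth 2.
Bags: B1 = {6, 7, 9}  B2 = {3, 6, 7}  B3 = {0, 7, 9}  B4 = {5, 7, 9}  B5 = {3, 6, 8}  B6 = {1, 3, 8}  B7 = {3, 4, 7}  B8 = {2, 3, 4}
Tree: B1–B2, B1–B3, B1–B4, B2–B5, B5–B6, B2–B7, B7–B8

The largest bag has 3 vertices, giving width 2; this decomposition certifies tw(G) ≤ 2. Conversely, {0, 7, 9} is a clique of size 3, and the vertices of any clique must share a bag in every tree decomposition; so some bag has ≥ 3 vertices and tw(G) ≥ 2. Hence tw(G) = 2 exactly.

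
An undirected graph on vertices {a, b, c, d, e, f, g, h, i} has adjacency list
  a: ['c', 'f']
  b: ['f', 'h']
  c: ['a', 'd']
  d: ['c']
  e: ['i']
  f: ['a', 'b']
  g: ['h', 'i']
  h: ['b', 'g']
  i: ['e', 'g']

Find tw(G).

A width-1 tree decomposition is:
Bags: B1 = {e, i}  B2 = {g, i}  B3 = {g, h}  B4 = {b, h}  B5 = {b, f}  B6 = {a, f}  B7 = {a, c}  B8 = {c, d}
Tree: B1–B2, B2–B3, B3–B4, B4–B5, B5–B6, B6–B7, B7–B8
The largest bag has 2 vertices, giving width 1; this decomposition certifies tw(G) ≤ 1. Any graph with an edge has treewidth ≥ 1, and G has the edge e–i. Therefore the treewidth is 1.

1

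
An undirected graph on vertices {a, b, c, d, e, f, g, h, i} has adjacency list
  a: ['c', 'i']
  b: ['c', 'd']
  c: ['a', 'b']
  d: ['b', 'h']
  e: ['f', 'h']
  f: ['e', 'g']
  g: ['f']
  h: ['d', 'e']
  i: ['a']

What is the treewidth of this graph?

A width-1 tree decomposition is:
Bags: B1 = {a, i}  B2 = {a, c}  B3 = {b, c}  B4 = {b, d}  B5 = {d, h}  B6 = {e, h}  B7 = {e, f}  B8 = {f, g}
Tree: B1–B2, B2–B3, B3–B4, B4–B5, B5–B6, B6–B7, B7–B8
Each bag holds 2 vertices, so the decomposition has width 1, which upper-bounds the treewidth. G has an edge, so its treewidth is at least 1. Combining the bounds, tw(G) = 1.

1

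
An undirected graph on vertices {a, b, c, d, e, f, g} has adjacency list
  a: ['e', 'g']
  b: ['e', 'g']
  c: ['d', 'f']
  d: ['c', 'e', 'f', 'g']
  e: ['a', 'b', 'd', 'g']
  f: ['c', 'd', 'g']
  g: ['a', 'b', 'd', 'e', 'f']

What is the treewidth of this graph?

2

A width-2 tree decomposition is:
Bags: B1 = {d, e, g}  B2 = {a, e, g}  B3 = {d, f, g}  B4 = {b, e, g}  B5 = {c, d, f}
Tree: B1–B2, B1–B3, B2–B4, B3–B5
The largest bag has 3 vertices, giving width 2; this decomposition certifies tw(G) ≤ 2. Conversely, {d, e, g} is a clique of size 3, and the vertices of any clique must share a bag in every tree decomposition; so some bag has ≥ 3 vertices and tw(G) ≥ 2. The upper and lower bounds meet at 2, so that is the treewidth.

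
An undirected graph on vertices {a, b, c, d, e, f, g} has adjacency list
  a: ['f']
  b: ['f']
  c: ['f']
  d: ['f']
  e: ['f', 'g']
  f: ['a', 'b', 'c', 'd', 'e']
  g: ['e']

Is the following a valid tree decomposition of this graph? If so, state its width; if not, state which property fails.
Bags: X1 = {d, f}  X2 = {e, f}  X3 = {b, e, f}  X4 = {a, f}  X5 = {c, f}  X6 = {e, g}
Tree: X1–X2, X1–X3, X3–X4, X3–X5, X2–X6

No — bags containing vertex e are not connected in the tree.

A tree decomposition must satisfy three properties: every vertex lies in some bag; for every edge, both endpoints lie together in some bag; and for every vertex, the bags containing it form a connected subtree. Here bags containing vertex e are not connected in the tree, so the decomposition is invalid.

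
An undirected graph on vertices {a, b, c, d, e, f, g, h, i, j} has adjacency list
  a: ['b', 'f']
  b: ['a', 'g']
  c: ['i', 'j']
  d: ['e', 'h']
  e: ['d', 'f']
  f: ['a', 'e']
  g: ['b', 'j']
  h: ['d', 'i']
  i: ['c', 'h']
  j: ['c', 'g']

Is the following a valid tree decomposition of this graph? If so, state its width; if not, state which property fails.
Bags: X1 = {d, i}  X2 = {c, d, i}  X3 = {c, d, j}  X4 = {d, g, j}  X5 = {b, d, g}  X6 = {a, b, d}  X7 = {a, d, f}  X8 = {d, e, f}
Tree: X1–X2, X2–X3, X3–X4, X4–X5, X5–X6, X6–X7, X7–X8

No — vertex h appears in no bag.

A tree decomposition must satisfy three properties: every vertex lies in some bag; for every edge, both endpoints lie together in some bag; and for every vertex, the bags containing it form a connected subtree. Here vertex h appears in no bag, so the decomposition is invalid.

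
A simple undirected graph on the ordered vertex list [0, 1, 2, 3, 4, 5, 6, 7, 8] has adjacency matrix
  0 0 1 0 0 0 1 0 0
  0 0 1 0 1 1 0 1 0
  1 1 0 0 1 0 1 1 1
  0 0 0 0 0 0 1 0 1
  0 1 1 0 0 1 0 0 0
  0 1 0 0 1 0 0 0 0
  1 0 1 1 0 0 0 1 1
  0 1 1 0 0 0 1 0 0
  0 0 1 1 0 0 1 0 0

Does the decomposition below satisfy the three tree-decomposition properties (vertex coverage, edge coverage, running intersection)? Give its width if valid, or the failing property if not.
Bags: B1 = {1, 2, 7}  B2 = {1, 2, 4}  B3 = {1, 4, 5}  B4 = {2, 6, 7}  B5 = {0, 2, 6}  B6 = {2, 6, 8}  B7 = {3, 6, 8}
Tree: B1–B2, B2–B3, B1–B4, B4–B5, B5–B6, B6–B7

Every vertex of G appears in some bag (union = {0, 1, 2, 3, 4, 5, 6, 7, 8}); every edge is covered by a bag; and for each vertex v the set of bags containing v is connected in the bag tree. The decomposition is therefore valid. The largest bag has 3 vertices, so the width is 2.

Yes; width 2.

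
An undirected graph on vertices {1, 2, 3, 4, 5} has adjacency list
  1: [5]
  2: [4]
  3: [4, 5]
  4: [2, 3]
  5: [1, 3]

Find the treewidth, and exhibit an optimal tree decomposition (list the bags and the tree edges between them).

Treewidth 1.
One optimal decomposition is:
Bags: B1 = {1, 5}  B2 = {3, 5}  B3 = {3, 4}  B4 = {2, 4}
Tree: B1–B2, B2–B3, B3–B4

The largest bag has 2 vertices, giving width 1; this decomposition certifies tw(G) ≤ 1. Since G has at least one edge (e.g. 1–5), it is not an edgeless graph, so tw(G) ≥ 1. Hence tw(G) = 1 exactly.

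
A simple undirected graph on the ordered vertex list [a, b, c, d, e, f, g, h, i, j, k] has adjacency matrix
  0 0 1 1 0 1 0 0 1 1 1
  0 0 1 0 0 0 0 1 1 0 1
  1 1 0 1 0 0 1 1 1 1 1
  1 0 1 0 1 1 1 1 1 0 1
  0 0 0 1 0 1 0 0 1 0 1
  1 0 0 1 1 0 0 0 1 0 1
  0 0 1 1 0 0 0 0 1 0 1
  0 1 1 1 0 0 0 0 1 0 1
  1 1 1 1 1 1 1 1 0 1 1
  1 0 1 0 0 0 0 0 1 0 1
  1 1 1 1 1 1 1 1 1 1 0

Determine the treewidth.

A width-4 tree decomposition is:
Bags: B1 = {a, c, d, i, k}  B2 = {a, d, f, i, k}  B3 = {c, d, h, i, k}  B4 = {d, e, f, i, k}  B5 = {a, c, i, j, k}  B6 = {b, c, h, i, k}  B7 = {c, d, g, i, k}
Tree: B1–B2, B1–B3, B2–B4, B1–B5, B3–B6, B1–B7
Every bag has size at most 5, so the width is 5 − 1 = 4 and tw(G) ≤ 4. For the lower bound, the 5 vertices {d, e, f, i, k} are pairwise adjacent, and any tree decomposition puts a clique entirely inside one bag — forcing width ≥ 4. Combining the bounds, tw(G) = 4.

4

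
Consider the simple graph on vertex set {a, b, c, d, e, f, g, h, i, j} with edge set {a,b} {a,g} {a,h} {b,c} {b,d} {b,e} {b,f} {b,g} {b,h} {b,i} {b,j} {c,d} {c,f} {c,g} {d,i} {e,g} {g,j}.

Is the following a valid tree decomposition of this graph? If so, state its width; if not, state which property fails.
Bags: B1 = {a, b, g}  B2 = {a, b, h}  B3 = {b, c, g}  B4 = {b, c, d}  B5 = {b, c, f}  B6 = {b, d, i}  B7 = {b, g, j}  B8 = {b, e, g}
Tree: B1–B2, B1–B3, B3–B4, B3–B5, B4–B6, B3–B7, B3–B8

Vertex coverage: the bags together contain {a, b, c, d, e, f, g, h, i, j}, the full vertex set. Edge coverage: each edge of G has both endpoints in at least one bag. Running intersection: for every vertex, the bags containing it form a connected subtree. All three properties hold, so this is a valid tree decomposition of width max|bag| − 1 = 2, and hence tw(G) ≤ 2.

Yes; width 2.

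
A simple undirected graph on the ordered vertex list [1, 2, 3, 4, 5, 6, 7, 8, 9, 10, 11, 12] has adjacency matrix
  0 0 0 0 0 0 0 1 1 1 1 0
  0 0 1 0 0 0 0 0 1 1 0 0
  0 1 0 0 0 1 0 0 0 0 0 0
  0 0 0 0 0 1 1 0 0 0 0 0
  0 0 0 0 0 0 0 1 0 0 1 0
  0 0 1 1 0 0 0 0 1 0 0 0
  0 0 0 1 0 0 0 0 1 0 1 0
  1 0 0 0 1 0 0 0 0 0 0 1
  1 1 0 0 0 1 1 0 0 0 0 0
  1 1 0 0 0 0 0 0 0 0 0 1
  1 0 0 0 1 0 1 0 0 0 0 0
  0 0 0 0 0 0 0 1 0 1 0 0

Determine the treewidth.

A width-3 tree decomposition is:
Bags: B1 = {2, 3, 4, 6}  B2 = {2, 4, 6, 9}  B3 = {2, 4, 7, 9}  B4 = {2, 7, 9, 10}  B5 = {1, 7, 9, 10}  B6 = {1, 7, 10, 11}  B7 = {1, 10, 11, 12}  B8 = {1, 8, 11, 12}  B9 = {5, 8, 11, 12}
Tree: B1–B2, B2–B3, B3–B4, B4–B5, B5–B6, B6–B7, B7–B8, B8–B9
Every bag has size at most 4, so the width is 4 − 1 = 3 and tw(G) ≤ 3. For the lower bound: the 4 vertex sets {3,4,6}, {2}, {9}, {1,7,10,11} are disjoint, each induces a connected subgraph, and every pair is joined by at least one edge of G. Contracting each set to a single vertex therefore yields K_{4} as a minor, and since treewidth is minor-monotone, tw(G) ≥ tw(K_{4}) = 3. The upper and lower bounds meet at 3, so that is the treewidth.

3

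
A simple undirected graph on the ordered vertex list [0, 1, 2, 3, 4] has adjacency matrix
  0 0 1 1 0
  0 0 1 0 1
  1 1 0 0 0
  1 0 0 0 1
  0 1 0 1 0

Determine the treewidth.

A width-2 tree decomposition is:
Bags: B1 = {1, 3, 4}  B2 = {0, 1, 3}  B3 = {0, 1, 2}
Tree: B1–B2, B2–B3
Each bag holds 3 vertices, so the decomposition has width 2, which upper-bounds the treewidth. The edges 1–4–3–0–2–1 form a cycle, so G is not a tree and its treewidth is at least 2. Hence tw(G) = 2 exactly.

2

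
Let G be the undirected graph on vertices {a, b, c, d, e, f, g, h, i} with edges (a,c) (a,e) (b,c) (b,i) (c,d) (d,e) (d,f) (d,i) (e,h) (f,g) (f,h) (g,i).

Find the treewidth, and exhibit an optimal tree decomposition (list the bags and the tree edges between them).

Treewidth 3.
One such decomposition:
Bags: B1 = {a, c, e, h}  B2 = {c, d, e, h}  B3 = {c, d, f, h}  B4 = {b, c, d, f}  B5 = {b, d, f, i}  B6 = {b, f, g, i}
Tree: B1–B2, B2–B3, B3–B4, B4–B5, B5–B6

Each bag holds 4 vertices, so the decomposition has width 3, which upper-bounds the treewidth. For the lower bound: the 4 vertex sets {a,e,h}, {c}, {d}, {b,f,g,i} are disjoint, each induces a connected subgraph, and every pair is joined by at least one edge of G. Contracting each set to a single vertex therefore yields K_{4} as a minor, and since treewidth is minor-monotone, tw(G) ≥ tw(K_{4}) = 3. Hence tw(G) = 3 exactly.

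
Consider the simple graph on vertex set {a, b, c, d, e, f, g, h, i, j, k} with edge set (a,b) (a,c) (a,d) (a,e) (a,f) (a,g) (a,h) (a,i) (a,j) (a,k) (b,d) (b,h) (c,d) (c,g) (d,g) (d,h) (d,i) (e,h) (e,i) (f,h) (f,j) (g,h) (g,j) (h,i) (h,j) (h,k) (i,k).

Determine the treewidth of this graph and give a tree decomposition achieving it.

Treewidth 3.
Bags: B1 = {a, d, h, i}  B2 = {a, d, g, h}  B3 = {a, e, h, i}  B4 = {a, b, d, h}  B5 = {a, h, i, k}  B6 = {a, g, h, j}  B7 = {a, f, h, j}  B8 = {a, c, d, g}
Tree: B1–B2, B1–B3, B2–B4, B1–B5, B2–B6, B6–B7, B2–B8

Each bag holds 4 vertices, so the decomposition has width 3, which upper-bounds the treewidth. For the lower bound, the 4 vertices {a, d, g, h} are pairwise adjacent, and any tree decomposition puts a clique entirely inside one bag — forcing width ≥ 3. Hence tw(G) = 3 exactly.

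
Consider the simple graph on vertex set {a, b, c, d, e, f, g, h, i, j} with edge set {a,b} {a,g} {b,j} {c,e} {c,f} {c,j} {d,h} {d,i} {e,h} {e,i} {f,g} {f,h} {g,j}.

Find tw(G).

2

A width-2 tree decomposition is:
Bags: B1 = {d, e, i}  B2 = {d, e, h}  B3 = {c, e, h}  B4 = {c, f, h}  B5 = {c, f, j}  B6 = {f, g, j}  B7 = {b, g, j}  B8 = {a, b, g}
Tree: B1–B2, B2–B3, B3–B4, B4–B5, B5–B6, B6–B7, B7–B8
The largest bag has 3 vertices, giving width 2; this decomposition certifies tw(G) ≤ 2. For the lower bound, G contains the cycle i–d–h–e–i, so G is not a forest; only forests have treewidth ≤ 1, hence tw(G) ≥ 2. Combining the bounds, tw(G) = 2.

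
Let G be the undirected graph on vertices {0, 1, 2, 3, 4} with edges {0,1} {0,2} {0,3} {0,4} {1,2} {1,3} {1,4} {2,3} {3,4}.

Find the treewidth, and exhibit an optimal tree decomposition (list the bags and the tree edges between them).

The largest bag has 4 vertices, giving width 3; this decomposition certifies tw(G) ≤ 3. On the other hand G contains the 4-clique {0, 1, 2, 3}. A clique must lie in a single bag of any decomposition, so no decomposition can have width below 3. Combining the bounds, tw(G) = 3.

Treewidth 3.
One such decomposition:
Bags: B1 = {0, 1, 2, 3}  B2 = {0, 1, 3, 4}
Tree: B1–B2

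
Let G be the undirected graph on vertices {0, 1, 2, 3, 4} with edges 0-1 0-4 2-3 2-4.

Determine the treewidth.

1

A width-1 tree decomposition is:
Bags: B1 = {0, 1}  B2 = {0, 4}  B3 = {2, 4}  B4 = {2, 3}
Tree: B1–B2, B2–B3, B3–B4
Every bag has size at most 2, so the width is 2 − 1 = 1 and tw(G) ≤ 1. Since G has at least one edge (e.g. 1–0), it is not an edgeless graph, so tw(G) ≥ 1. The upper and lower bounds meet at 1, so that is the treewidth.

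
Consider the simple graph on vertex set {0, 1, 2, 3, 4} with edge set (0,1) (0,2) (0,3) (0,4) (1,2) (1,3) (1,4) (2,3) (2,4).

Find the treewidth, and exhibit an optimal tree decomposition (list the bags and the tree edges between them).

Every bag has size at most 4, so the width is 4 − 1 = 3 and tw(G) ≤ 3. On the other hand G contains the 4-clique {0, 1, 2, 3}. A clique must lie in a single bag of any decomposition, so no decomposition can have width below 3. Therefore the treewidth is 3.

Treewidth 3.
One such decomposition:
Bags: B1 = {0, 1, 2, 4}  B2 = {0, 1, 2, 3}
Tree: B1–B2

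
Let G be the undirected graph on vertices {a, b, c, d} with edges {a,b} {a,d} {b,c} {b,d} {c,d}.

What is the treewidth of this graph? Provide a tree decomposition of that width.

Every bag has size at most 3, so the width is 3 − 1 = 2 and tw(G) ≤ 2. Conversely, {b, c, d} is a clique of size 3, and the vertices of any clique must share a bag in every tree decomposition; so some bag has ≥ 3 vertices and tw(G) ≥ 2. Therefore the treewidth is 2.

Treewidth 2.
Bags: B1 = {b, c, d}  B2 = {a, b, d}
Tree: B1–B2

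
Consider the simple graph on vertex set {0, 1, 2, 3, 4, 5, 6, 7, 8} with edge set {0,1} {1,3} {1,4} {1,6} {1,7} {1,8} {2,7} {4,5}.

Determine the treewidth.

1

A width-1 tree decomposition is:
Bags: B1 = {1, 7}  B2 = {1, 3}  B3 = {1, 4}  B4 = {1, 6}  B5 = {4, 5}  B6 = {0, 1}  B7 = {1, 8}  B8 = {2, 7}
Tree: B1–B2, B1–B3, B3–B4, B3–B5, B3–B6, B2–B7, B1–B8
The largest bag has 2 vertices, giving width 1; this decomposition certifies tw(G) ≤ 1. G has an edge, so its treewidth is at least 1. The upper and lower bounds meet at 1, so that is the treewidth.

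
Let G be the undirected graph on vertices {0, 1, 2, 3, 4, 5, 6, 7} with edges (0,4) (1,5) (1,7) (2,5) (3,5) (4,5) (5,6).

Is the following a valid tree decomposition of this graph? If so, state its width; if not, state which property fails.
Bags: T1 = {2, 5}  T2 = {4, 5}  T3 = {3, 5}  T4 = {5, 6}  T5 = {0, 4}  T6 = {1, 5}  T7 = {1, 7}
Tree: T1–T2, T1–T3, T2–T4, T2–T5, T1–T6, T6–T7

Yes; width 1.

Every vertex of G appears in some bag (union = {0, 1, 2, 3, 4, 5, 6, 7}); every edge is covered by a bag; and for each vertex v the set of bags containing v is connected in the bag tree. The decomposition is therefore valid. The largest bag has 2 vertices, so the width is 1.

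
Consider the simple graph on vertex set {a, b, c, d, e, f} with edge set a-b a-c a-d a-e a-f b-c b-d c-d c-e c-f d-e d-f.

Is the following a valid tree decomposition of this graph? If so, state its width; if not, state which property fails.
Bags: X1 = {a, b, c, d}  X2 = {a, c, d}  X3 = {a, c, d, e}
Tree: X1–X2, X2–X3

A tree decomposition must satisfy three properties: every vertex lies in some bag; for every edge, both endpoints lie together in some bag; and for every vertex, the bags containing it form a connected subtree. Here vertex f appears in no bag, so the decomposition is invalid.

No — vertex f appears in no bag.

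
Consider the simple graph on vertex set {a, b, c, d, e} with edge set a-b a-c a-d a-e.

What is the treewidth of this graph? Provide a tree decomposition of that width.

Every bag has size at most 2, so the width is 2 − 1 = 1 and tw(G) ≤ 1. Any graph with an edge has treewidth ≥ 1, and G has the edge b–a. Combining the bounds, tw(G) = 1.

Treewidth 1.
One optimal decomposition is:
Bags: B1 = {a, b}  B2 = {a, c}  B3 = {a, e}  B4 = {a, d}
Tree: B1–B2, B1–B3, B3–B4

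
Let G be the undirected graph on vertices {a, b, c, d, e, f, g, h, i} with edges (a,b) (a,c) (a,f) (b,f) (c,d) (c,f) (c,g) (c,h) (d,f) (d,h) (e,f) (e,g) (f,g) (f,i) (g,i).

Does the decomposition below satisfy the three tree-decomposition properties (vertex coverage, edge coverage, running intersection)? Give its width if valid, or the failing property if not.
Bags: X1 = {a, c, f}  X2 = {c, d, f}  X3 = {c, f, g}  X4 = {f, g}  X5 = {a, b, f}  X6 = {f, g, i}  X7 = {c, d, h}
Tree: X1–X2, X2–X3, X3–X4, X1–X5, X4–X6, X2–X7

No — vertex e appears in no bag.

A tree decomposition must satisfy three properties: every vertex lies in some bag; for every edge, both endpoints lie together in some bag; and for every vertex, the bags containing it form a connected subtree. Here vertex e appears in no bag, so the decomposition is invalid.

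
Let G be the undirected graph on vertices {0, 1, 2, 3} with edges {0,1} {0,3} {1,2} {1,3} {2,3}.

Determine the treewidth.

A width-2 tree decomposition is:
Bags: B1 = {1, 2, 3}  B2 = {0, 1, 3}
Tree: B1–B2
Every bag has size at most 3, so the width is 3 − 1 = 2 and tw(G) ≤ 2. For the lower bound, the 3 vertices {0, 1, 3} are pairwise adjacent, and any tree decomposition puts a clique entirely inside one bag — forcing width ≥ 2. Combining the bounds, tw(G) = 2.

2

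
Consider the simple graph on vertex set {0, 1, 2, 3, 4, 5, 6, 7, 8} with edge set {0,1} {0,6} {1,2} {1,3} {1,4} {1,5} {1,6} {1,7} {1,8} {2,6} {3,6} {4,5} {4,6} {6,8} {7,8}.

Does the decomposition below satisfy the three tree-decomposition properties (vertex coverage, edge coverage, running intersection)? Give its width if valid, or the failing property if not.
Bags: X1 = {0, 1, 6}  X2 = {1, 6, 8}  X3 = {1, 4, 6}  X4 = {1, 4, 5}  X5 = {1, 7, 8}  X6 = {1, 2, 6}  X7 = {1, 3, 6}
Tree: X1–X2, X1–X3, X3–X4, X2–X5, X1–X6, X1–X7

Every vertex of G appears in some bag (union = {0, 1, 2, 3, 4, 5, 6, 7, 8}); every edge is covered by a bag; and for each vertex v the set of bags containing v is connected in the bag tree. The decomposition is therefore valid. The largest bag has 3 vertices, so the width is 2.

Yes; width 2.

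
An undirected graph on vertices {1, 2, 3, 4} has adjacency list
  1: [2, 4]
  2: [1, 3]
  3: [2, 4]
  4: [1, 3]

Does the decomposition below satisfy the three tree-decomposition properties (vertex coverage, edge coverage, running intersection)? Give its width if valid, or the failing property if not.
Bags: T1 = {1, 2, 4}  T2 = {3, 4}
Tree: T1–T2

A tree decomposition must satisfy three properties: every vertex lies in some bag; for every edge, both endpoints lie together in some bag; and for every vertex, the bags containing it form a connected subtree. Here edge (2,3) lies in no bag, so the decomposition is invalid.

No — edge (2,3) lies in no bag.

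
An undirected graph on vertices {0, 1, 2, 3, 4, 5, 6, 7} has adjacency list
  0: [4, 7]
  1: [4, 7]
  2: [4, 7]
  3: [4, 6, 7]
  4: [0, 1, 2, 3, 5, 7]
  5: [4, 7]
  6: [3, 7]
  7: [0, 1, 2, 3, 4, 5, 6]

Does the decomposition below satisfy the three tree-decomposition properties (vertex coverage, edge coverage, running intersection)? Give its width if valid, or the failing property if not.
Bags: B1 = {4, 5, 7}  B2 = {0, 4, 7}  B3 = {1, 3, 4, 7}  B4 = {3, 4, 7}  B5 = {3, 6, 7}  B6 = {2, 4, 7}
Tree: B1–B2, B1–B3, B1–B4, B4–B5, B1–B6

A tree decomposition must satisfy three properties: every vertex lies in some bag; for every edge, both endpoints lie together in some bag; and for every vertex, the bags containing it form a connected subtree. Here bags containing vertex 3 are not connected in the tree, so the decomposition is invalid.

No — bags containing vertex 3 are not connected in the tree.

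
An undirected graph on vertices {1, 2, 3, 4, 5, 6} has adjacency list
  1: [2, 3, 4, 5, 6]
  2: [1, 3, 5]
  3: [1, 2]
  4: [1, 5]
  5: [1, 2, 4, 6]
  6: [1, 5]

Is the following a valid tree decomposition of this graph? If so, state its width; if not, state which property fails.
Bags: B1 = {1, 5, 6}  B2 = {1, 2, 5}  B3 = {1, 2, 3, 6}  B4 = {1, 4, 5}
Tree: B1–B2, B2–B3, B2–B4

No — bags containing vertex 6 are not connected in the tree.

A tree decomposition must satisfy three properties: every vertex lies in some bag; for every edge, both endpoints lie together in some bag; and for every vertex, the bags containing it form a connected subtree. Here bags containing vertex 6 are not connected in the tree, so the decomposition is invalid.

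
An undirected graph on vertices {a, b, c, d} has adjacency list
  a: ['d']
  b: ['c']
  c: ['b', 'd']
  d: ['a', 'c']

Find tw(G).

1

A width-1 tree decomposition is:
Bags: B1 = {b, c}  B2 = {c, d}  B3 = {a, d}
Tree: B1–B2, B2–B3
Each bag holds 2 vertices, so the decomposition has width 1, which upper-bounds the treewidth. Any graph with an edge has treewidth ≥ 1, and G has the edge b–c. The upper and lower bounds meet at 1, so that is the treewidth.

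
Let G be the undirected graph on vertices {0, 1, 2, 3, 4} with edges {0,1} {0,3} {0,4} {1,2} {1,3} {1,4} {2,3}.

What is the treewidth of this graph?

2

A width-2 tree decomposition is:
Bags: B1 = {0, 1, 4}  B2 = {0, 1, 3}  B3 = {1, 2, 3}
Tree: B1–B2, B2–B3
The largest bag has 3 vertices, giving width 2; this decomposition certifies tw(G) ≤ 2. Conversely, {0, 1, 3} is a clique of size 3, and the vertices of any clique must share a bag in every tree decomposition; so some bag has ≥ 3 vertices and tw(G) ≥ 2. Hence tw(G) = 2 exactly.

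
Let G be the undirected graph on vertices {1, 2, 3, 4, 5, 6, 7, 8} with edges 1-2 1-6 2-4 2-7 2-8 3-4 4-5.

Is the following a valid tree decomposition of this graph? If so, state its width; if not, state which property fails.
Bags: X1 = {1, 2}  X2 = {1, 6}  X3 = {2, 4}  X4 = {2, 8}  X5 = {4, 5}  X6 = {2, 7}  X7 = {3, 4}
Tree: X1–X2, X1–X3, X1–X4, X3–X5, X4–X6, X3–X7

Yes; width 1.

Vertex coverage: the bags together contain {1, 2, 3, 4, 5, 6, 7, 8}, the full vertex set. Edge coverage: each edge of G has both endpoints in at least one bag. Running intersection: for every vertex, the bags containing it form a connected subtree. All three properties hold, so this is a valid tree decomposition of width max|bag| − 1 = 1, and hence tw(G) ≤ 1.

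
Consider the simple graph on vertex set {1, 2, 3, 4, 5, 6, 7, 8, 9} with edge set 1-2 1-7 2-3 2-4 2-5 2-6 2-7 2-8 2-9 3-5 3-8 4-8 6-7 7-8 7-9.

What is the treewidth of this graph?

2

A width-2 tree decomposition is:
Bags: B1 = {2, 7, 8}  B2 = {2, 6, 7}  B3 = {2, 4, 8}  B4 = {2, 3, 8}  B5 = {2, 3, 5}  B6 = {2, 7, 9}  B7 = {1, 2, 7}
Tree: B1–B2, B1–B3, B1–B4, B4–B5, B1–B6, B6–B7
Every bag has size at most 3, so the width is 3 − 1 = 2 and tw(G) ≤ 2. Conversely, {2, 3, 8} is a clique of size 3, and the vertices of any clique must share a bag in every tree decomposition; so some bag has ≥ 3 vertices and tw(G) ≥ 2. Combining the bounds, tw(G) = 2.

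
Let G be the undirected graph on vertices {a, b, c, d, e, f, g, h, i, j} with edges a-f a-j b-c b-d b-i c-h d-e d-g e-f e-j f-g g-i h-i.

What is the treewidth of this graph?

A width-2 tree decomposition is:
Bags: B1 = {c, h, i}  B2 = {b, c, i}  B3 = {b, g, i}  B4 = {b, d, g}  B5 = {d, f, g}  B6 = {d, e, f}  B7 = {a, e, f}  B8 = {a, e, j}
Tree: B1–B2, B2–B3, B3–B4, B4–B5, B5–B6, B6–B7, B7–B8
The largest bag has 3 vertices, giving width 2; this decomposition certifies tw(G) ≤ 2. The edges h–c–b–i–h form a cycle, so G is not a tree and its treewidth is at least 2. Hence tw(G) = 2 exactly.

2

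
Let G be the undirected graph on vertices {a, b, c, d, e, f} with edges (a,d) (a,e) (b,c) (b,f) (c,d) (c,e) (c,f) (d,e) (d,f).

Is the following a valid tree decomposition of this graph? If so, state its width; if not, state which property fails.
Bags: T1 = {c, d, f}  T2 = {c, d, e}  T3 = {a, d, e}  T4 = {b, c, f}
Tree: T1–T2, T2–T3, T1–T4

Vertex coverage: the bags together contain {a, b, c, d, e, f}, the full vertex set. Edge coverage: each edge of G has both endpoints in at least one bag. Running intersection: for every vertex, the bags containing it form a connected subtree. All three properties hold, so this is a valid tree decomposition of width max|bag| − 1 = 2, and hence tw(G) ≤ 2.

Yes; width 2.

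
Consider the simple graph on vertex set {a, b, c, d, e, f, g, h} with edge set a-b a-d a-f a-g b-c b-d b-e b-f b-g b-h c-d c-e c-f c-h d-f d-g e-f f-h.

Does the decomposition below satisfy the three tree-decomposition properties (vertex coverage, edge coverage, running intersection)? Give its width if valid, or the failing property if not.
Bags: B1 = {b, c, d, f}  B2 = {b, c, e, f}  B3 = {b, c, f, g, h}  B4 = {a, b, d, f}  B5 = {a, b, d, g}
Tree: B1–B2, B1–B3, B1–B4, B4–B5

No — bags containing vertex g are not connected in the tree.

A tree decomposition must satisfy three properties: every vertex lies in some bag; for every edge, both endpoints lie together in some bag; and for every vertex, the bags containing it form a connected subtree. Here bags containing vertex g are not connected in the tree, so the decomposition is invalid.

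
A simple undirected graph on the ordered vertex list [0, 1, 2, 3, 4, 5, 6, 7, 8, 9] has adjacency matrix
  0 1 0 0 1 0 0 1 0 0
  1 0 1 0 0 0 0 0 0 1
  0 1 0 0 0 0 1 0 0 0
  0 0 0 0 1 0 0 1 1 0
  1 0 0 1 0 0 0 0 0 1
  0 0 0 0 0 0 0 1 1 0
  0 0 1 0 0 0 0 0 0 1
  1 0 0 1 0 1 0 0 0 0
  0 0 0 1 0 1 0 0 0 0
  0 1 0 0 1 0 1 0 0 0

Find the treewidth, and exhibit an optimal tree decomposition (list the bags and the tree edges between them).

Every bag has size at most 3, so the width is 3 − 1 = 2 and tw(G) ≤ 2. For the lower bound, G contains the cycle 6–2–1–9–6, so G is not a forest; only forests have treewidth ≤ 1, hence tw(G) ≥ 2. Hence tw(G) = 2 exactly.

Treewidth 2.
One such decomposition:
Bags: B1 = {2, 6, 9}  B2 = {1, 2, 9}  B3 = {1, 4, 9}  B4 = {0, 1, 4}  B5 = {0, 3, 4}  B6 = {0, 3, 7}  B7 = {3, 7, 8}  B8 = {5, 7, 8}
Tree: B1–B2, B2–B3, B3–B4, B4–B5, B5–B6, B6–B7, B7–B8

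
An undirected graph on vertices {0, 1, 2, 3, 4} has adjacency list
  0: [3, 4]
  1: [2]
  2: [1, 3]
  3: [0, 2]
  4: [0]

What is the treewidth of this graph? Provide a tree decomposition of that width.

Treewidth 1.
One optimal decomposition is:
Bags: B1 = {2, 3}  B2 = {0, 3}  B3 = {0, 4}  B4 = {1, 2}
Tree: B1–B2, B2–B3, B1–B4

The largest bag has 2 vertices, giving width 1; this decomposition certifies tw(G) ≤ 1. Any graph with an edge has treewidth ≥ 1, and G has the edge 2–3. Combining the bounds, tw(G) = 1.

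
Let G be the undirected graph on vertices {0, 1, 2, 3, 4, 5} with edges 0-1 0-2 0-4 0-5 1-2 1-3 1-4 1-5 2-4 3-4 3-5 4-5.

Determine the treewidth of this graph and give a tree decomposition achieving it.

Every bag has size at most 4, so the width is 4 − 1 = 3 and tw(G) ≤ 3. On the other hand G contains the 4-clique {0, 1, 2, 4}. A clique must lie in a single bag of any decomposition, so no decomposition can have width below 3. Combining the bounds, tw(G) = 3.

Treewidth 3.
One such decomposition:
Bags: B1 = {0, 1, 4, 5}  B2 = {1, 3, 4, 5}  B3 = {0, 1, 2, 4}
Tree: B1–B2, B1–B3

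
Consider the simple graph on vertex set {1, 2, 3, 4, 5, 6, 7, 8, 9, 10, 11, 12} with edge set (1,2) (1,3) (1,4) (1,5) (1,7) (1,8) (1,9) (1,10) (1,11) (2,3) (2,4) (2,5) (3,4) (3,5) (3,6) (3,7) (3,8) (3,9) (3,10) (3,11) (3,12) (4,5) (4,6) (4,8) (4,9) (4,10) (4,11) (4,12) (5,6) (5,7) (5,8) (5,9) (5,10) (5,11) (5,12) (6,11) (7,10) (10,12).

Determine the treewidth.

4

A width-4 tree decomposition is:
Bags: B1 = {1, 3, 4, 5, 10}  B2 = {1, 3, 4, 5, 8}  B3 = {3, 4, 5, 10, 12}  B4 = {1, 3, 4, 5, 9}  B5 = {1, 3, 4, 5, 11}  B6 = {1, 2, 3, 4, 5}  B7 = {3, 4, 5, 6, 11}  B8 = {1, 3, 5, 7, 10}
Tree: B1–B2, B1–B3, B2–B4, B1–B5, B2–B6, B5–B7, B1–B8
Every bag has size at most 5, so the width is 5 − 1 = 4 and tw(G) ≤ 4. For the lower bound, the 5 vertices {1, 2, 3, 4, 5} are pairwise adjacent, and any tree decomposition puts a clique entirely inside one bag — forcing width ≥ 4. Hence tw(G) = 4 exactly.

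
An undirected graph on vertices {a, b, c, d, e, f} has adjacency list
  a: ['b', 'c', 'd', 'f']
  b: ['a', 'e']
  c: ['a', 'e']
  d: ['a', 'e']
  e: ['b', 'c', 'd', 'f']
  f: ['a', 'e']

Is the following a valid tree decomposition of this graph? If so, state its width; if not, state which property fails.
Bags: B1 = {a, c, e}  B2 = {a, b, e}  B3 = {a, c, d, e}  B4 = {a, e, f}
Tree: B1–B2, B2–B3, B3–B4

A tree decomposition must satisfy three properties: every vertex lies in some bag; for every edge, both endpoints lie together in some bag; and for every vertex, the bags containing it form a connected subtree. Here bags containing vertex c are not connected in the tree, so the decomposition is invalid.

No — bags containing vertex c are not connected in the tree.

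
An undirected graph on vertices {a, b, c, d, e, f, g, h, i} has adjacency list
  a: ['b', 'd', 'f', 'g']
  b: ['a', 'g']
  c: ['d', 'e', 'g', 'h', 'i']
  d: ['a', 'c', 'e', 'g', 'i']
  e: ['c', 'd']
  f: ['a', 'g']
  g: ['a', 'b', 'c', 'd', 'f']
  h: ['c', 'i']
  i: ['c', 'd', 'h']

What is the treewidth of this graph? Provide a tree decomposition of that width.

Every bag has size at most 3, so the width is 3 − 1 = 2 and tw(G) ≤ 2. On the other hand G contains the 3-clique {c, d, g}. A clique must lie in a single bag of any decomposition, so no decomposition can have width below 2. Combining the bounds, tw(G) = 2.

Treewidth 2.
One such decomposition:
Bags: B1 = {c, d, g}  B2 = {c, d, i}  B3 = {c, d, e}  B4 = {a, d, g}  B5 = {c, h, i}  B6 = {a, b, g}  B7 = {a, f, g}
Tree: B1–B2, B1–B3, B1–B4, B2–B5, B4–B6, B4–B7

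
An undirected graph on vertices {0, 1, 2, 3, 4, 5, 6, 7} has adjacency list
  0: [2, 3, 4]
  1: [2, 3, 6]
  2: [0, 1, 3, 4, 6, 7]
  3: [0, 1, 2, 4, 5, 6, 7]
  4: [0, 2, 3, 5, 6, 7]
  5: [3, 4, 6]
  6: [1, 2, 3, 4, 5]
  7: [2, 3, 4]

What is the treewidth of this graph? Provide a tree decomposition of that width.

Treewidth 3.
One such decomposition:
Bags: B1 = {2, 3, 4, 7}  B2 = {2, 3, 4, 6}  B3 = {0, 2, 3, 4}  B4 = {1, 2, 3, 6}  B5 = {3, 4, 5, 6}
Tree: B1–B2, B1–B3, B2–B4, B2–B5

Each bag holds 4 vertices, so the decomposition has width 3, which upper-bounds the treewidth. For the lower bound, the 4 vertices {1, 2, 3, 6} are pairwise adjacent, and any tree decomposition puts a clique entirely inside one bag — forcing width ≥ 3. Hence tw(G) = 3 exactly.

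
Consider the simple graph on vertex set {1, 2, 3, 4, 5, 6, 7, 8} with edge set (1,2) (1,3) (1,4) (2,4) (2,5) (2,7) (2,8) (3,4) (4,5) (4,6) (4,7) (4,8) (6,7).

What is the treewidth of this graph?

2

A width-2 tree decomposition is:
Bags: B1 = {2, 4, 7}  B2 = {1, 2, 4}  B3 = {2, 4, 8}  B4 = {4, 6, 7}  B5 = {1, 3, 4}  B6 = {2, 4, 5}
Tree: B1–B2, B1–B3, B1–B4, B2–B5, B1–B6
Each bag holds 3 vertices, so the decomposition has width 2, which upper-bounds the treewidth. Conversely, {2, 4, 8} is a clique of size 3, and the vertices of any clique must share a bag in every tree decomposition; so some bag has ≥ 3 vertices and tw(G) ≥ 2. The upper and lower bounds meet at 2, so that is the treewidth.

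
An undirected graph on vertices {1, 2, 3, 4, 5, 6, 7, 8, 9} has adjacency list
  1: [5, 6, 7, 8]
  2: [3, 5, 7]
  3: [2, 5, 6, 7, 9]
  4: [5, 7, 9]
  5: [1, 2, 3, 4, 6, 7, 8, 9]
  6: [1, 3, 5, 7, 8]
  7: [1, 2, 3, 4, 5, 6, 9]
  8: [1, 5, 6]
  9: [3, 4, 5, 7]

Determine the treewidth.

3

A width-3 tree decomposition is:
Bags: B1 = {1, 5, 6, 7}  B2 = {3, 5, 6, 7}  B3 = {3, 5, 7, 9}  B4 = {4, 5, 7, 9}  B5 = {1, 5, 6, 8}  B6 = {2, 3, 5, 7}
Tree: B1–B2, B2–B3, B3–B4, B1–B5, B2–B6
The largest bag has 4 vertices, giving width 3; this decomposition certifies tw(G) ≤ 3. For the lower bound, the 4 vertices {1, 5, 6, 8} are pairwise adjacent, and any tree decomposition puts a clique entirely inside one bag — forcing width ≥ 3. Hence tw(G) = 3 exactly.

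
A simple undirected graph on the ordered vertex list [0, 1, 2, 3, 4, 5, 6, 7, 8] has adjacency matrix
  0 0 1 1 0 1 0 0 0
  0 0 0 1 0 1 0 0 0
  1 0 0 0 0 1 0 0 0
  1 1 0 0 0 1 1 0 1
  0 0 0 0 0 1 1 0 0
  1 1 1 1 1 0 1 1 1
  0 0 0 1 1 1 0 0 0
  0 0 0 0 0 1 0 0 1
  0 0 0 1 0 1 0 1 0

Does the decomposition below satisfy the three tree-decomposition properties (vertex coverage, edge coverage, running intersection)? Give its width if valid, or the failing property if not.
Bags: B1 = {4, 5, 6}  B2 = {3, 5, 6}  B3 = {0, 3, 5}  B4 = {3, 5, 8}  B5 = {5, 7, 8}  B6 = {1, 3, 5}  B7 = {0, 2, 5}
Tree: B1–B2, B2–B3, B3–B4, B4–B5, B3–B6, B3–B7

Yes; width 2.

Checking the three conditions: (i) the bags cover all of {0, 1, 2, 3, 4, 5, 6, 7, 8}; (ii) for each edge, some bag contains both endpoints; (iii) the bags containing any fixed vertex form a subtree. All hold, so the decomposition is valid with width 3 − 1 = 2.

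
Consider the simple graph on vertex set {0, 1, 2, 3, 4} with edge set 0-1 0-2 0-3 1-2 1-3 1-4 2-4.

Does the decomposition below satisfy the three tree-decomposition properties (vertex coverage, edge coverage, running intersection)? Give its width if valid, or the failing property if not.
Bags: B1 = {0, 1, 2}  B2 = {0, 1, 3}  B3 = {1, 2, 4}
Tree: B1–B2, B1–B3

Vertex coverage: the bags together contain {0, 1, 2, 3, 4}, the full vertex set. Edge coverage: each edge of G has both endpoints in at least one bag. Running intersection: for every vertex, the bags containing it form a connected subtree. All three properties hold, so this is a valid tree decomposition of width max|bag| − 1 = 2, and hence tw(G) ≤ 2.

Yes; width 2.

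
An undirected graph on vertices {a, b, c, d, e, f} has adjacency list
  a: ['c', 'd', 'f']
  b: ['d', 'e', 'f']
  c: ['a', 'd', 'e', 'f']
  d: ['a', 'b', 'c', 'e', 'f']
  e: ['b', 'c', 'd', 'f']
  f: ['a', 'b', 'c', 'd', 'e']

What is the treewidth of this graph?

3

A width-3 tree decomposition is:
Bags: B1 = {c, d, e, f}  B2 = {b, d, e, f}  B3 = {a, c, d, f}
Tree: B1–B2, B1–B3
Each bag holds 4 vertices, so the decomposition has width 3, which upper-bounds the treewidth. Conversely, {c, d, e, f} is a clique of size 4, and the vertices of any clique must share a bag in every tree decomposition; so some bag has ≥ 4 vertices and tw(G) ≥ 3. The upper and lower bounds meet at 3, so that is the treewidth.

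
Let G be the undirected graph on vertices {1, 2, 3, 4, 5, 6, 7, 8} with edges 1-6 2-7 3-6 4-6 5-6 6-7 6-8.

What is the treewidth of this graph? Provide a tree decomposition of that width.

The largest bag has 2 vertices, giving width 1; this decomposition certifies tw(G) ≤ 1. Any graph with an edge has treewidth ≥ 1, and G has the edge 6–8. Hence tw(G) = 1 exactly.

Treewidth 1.
One optimal decomposition is:
Bags: B1 = {6, 8}  B2 = {6, 7}  B3 = {2, 7}  B4 = {4, 6}  B5 = {5, 6}  B6 = {1, 6}  B7 = {3, 6}
Tree: B1–B2, B2–B3, B2–B4, B2–B5, B1–B6, B5–B7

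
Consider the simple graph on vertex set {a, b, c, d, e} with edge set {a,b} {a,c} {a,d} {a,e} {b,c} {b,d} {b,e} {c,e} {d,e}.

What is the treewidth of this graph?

3

A width-3 tree decomposition is:
Bags: B1 = {a, b, d, e}  B2 = {a, b, c, e}
Tree: B1–B2
Every bag has size at most 4, so the width is 4 − 1 = 3 and tw(G) ≤ 3. Conversely, {a, b, d, e} is a clique of size 4, and the vertices of any clique must share a bag in every tree decomposition; so some bag has ≥ 4 vertices and tw(G) ≥ 3. The upper and lower bounds meet at 3, so that is the treewidth.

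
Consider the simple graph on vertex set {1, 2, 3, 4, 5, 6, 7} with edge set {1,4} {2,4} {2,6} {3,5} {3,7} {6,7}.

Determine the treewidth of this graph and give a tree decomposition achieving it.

Every bag has size at most 2, so the width is 2 − 1 = 1 and tw(G) ≤ 1. Any graph with an edge has treewidth ≥ 1, and G has the edge 5–3. Therefore the treewidth is 1.

Treewidth 1.
One such decomposition:
Bags: B1 = {3, 5}  B2 = {3, 7}  B3 = {6, 7}  B4 = {2, 6}  B5 = {2, 4}  B6 = {1, 4}
Tree: B1–B2, B2–B3, B3–B4, B4–B5, B5–B6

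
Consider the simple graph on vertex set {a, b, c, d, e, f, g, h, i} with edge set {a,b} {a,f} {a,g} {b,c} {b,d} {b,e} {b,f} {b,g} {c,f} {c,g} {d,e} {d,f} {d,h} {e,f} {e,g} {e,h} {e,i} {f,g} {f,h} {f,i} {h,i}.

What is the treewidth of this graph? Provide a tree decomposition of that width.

Every bag has size at most 4, so the width is 4 − 1 = 3 and tw(G) ≤ 3. On the other hand G contains the 4-clique {d, e, f, h}. A clique must lie in a single bag of any decomposition, so no decomposition can have width below 3. The upper and lower bounds meet at 3, so that is the treewidth.

Treewidth 3.
One such decomposition:
Bags: B1 = {b, d, e, f}  B2 = {d, e, f, h}  B3 = {e, f, h, i}  B4 = {b, e, f, g}  B5 = {a, b, f, g}  B6 = {b, c, f, g}
Tree: B1–B2, B2–B3, B1–B4, B4–B5, B4–B6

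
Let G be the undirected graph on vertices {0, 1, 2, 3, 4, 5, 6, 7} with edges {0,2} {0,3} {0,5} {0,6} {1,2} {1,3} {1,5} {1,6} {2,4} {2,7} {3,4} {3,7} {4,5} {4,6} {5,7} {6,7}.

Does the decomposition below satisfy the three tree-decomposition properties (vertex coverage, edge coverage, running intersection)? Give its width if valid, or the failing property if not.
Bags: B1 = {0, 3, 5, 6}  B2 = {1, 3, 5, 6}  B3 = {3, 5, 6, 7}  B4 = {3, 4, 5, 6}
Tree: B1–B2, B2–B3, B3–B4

A tree decomposition must satisfy three properties: every vertex lies in some bag; for every edge, both endpoints lie together in some bag; and for every vertex, the bags containing it form a connected subtree. Here vertex 2 appears in no bag, so the decomposition is invalid.

No — vertex 2 appears in no bag.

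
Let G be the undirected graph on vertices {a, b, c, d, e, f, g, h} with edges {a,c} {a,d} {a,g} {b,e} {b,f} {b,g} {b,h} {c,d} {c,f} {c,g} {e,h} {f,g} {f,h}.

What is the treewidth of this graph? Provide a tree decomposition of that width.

Every bag has size at most 3, so the width is 3 − 1 = 2 and tw(G) ≤ 2. On the other hand G contains the 3-clique {a, c, d}. A clique must lie in a single bag of any decomposition, so no decomposition can have width below 2. Hence tw(G) = 2 exactly.

Treewidth 2.
One such decomposition:
Bags: B1 = {a, c, g}  B2 = {a, c, d}  B3 = {c, f, g}  B4 = {b, f, g}  B5 = {b, f, h}  B6 = {b, e, h}
Tree: B1–B2, B1–B3, B3–B4, B4–B5, B5–B6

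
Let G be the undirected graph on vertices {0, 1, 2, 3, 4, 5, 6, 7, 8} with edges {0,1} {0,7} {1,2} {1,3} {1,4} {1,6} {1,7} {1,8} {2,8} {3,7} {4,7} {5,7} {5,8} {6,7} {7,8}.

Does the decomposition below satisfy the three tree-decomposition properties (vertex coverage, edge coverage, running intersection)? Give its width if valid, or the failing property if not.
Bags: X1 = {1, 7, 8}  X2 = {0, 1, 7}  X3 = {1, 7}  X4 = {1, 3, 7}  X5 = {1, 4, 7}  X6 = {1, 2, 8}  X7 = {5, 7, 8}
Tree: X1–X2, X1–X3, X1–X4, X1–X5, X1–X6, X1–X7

A tree decomposition must satisfy three properties: every vertex lies in some bag; for every edge, both endpoints lie together in some bag; and for every vertex, the bags containing it form a connected subtree. Here vertex 6 appears in no bag, so the decomposition is invalid.

No — vertex 6 appears in no bag.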